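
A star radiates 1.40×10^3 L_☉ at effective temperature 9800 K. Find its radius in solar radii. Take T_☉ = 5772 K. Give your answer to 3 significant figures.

13.0 solar radii

R/R_☉ = √(L/L_☉) / (T/T_☉)² = √(1.40×10^3) / (1.698)²
       = 37.42 / 2.883 = 12.98.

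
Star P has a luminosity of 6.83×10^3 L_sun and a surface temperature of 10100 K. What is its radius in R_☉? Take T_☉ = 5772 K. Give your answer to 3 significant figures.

R/R_☉ = √(L/L_☉) / (T/T_☉)² = √(6.83×10^3) / (1.750)²
       = 82.64 / 3.062 = 26.99.

27.0 R_☉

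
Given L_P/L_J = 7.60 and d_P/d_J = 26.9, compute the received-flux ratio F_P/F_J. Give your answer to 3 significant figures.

F = L/(4πd²), so F_P/F_J = (L_P/L_J) / (d_P/d_J)²
= 7.60 / (26.9)² = 7.60 / 723.6 = 0.01050.

0.0105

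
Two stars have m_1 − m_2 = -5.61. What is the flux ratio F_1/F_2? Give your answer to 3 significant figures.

F_1/F_2 = 10^(−(m_1 − m_2)/2.5) = 10^(5.61/2.5) = 10^2.244 = 175.4.

175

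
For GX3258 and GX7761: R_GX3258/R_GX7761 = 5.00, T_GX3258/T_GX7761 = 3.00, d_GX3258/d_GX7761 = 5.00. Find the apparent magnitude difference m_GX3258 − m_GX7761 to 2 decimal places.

L_GX3258/L_GX7761 = (5.00)²(3.00)⁴ = 2025.
F_GX3258/F_GX7761 = (L_GX3258/L_GX7761)/(d_GX3258/d_GX7761)² = 2025/25.00 = 81.00.
m_GX3258 − m_GX7761 = −2.5 log₁₀(81.00) = -4.77.

-4.77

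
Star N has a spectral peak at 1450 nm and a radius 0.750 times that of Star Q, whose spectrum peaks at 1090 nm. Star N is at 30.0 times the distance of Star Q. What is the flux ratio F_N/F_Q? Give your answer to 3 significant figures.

Wien's law: T_N/T_Q = λ_Q/λ_N = 1090/1450 = 0.7517.
L_N/L_Q = (R_N/R_Q)²(T_N/T_Q)⁴ = (0.750)²(0.7517)⁴ = 0.1796.
F_N/F_Q = (L_N/L_Q)/(d_N/d_Q)² = 0.1796/(30.0)² = 1.996×10^-4.

2.00×10^-4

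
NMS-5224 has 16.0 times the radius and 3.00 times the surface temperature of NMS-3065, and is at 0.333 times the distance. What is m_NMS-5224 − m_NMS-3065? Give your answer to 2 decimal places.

-13.18

L_NMS-5224/L_NMS-3065 = (16.0)²(3.00)⁴ = 2.074×10^4.
F_NMS-5224/F_NMS-3065 = (L_NMS-5224/L_NMS-3065)/(d_NMS-5224/d_NMS-3065)² = 2.074×10^4/0.1109 = 1.870×10^5.
m_NMS-5224 − m_NMS-3065 = −2.5 log₁₀(1.870×10^5) = -13.18.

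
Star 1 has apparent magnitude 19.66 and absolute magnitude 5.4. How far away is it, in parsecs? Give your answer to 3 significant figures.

7.11×10^3 pc

m − M = 5 log₁₀(d/10 pc)
19.66 − (5.4) = 14.26 = 5 log₁₀(d/10)
d = 10 × 10^(14.26/5) = 10 × 10^2.852 = 7112 pc.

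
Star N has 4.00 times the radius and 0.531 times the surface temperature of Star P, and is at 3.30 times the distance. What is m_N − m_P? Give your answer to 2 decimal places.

L_N/L_P = (4.00)²(0.531)⁴ = 1.272.
F_N/F_P = (L_N/L_P)/(d_N/d_P)² = 1.272/10.89 = 0.1168.
m_N − m_P = −2.5 log₁₀(0.1168) = 2.33.

2.33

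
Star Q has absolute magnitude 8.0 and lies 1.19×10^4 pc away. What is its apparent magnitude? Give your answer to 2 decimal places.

23.38

m = M + 5 log₁₀(d/10 pc) = 8.0 + 5 log₁₀(1.19×10^4/10)
  = 8.0 + 5 × 3.076 = 8.0 + 15.38 = 23.38.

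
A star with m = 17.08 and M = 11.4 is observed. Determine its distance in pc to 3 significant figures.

137 pc

m − M = 5 log₁₀(d/10 pc)
17.08 − (11.4) = 5.68 = 5 log₁₀(d/10)
d = 10 × 10^(5.68/5) = 10 × 10^1.136 = 136.8 pc.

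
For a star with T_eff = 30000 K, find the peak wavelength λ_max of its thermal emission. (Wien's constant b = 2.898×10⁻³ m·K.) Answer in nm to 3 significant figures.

λ_max = b/T = 2.898×10⁻³ / 30000 = 9.66×10^-8 m = 96.60 nm.

96.6 nm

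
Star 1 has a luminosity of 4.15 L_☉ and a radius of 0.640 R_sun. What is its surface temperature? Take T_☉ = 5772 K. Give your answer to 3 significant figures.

T/T_☉ = (L/L_☉)^(1/4) / (R/R_☉)^(1/2)
T = 5772 × (4.15)^(1/4) / √(0.640) = 5772 × 1.427 / 0.8000 = 1.030×10^4 K.

1.03×10^4 K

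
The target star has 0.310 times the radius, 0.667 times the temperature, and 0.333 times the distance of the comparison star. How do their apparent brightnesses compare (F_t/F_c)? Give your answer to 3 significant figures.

0.172

L_t/L_c = (R_t/R_c)²(T_t/T_c)⁴ = (0.310)² × (0.667)⁴ = 0.01902.
F_t/F_c = (L_t/L_c)/(d_t/d_c)² = 0.01902 / (0.333)² = 0.1715.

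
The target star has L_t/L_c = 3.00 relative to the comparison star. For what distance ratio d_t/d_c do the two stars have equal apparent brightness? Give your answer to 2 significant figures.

Equal flux requires L_t/d_t² = L_c/d_c², so d_t/d_c = √(L_t/L_c)
= √(3.00) = 1.732.

1.7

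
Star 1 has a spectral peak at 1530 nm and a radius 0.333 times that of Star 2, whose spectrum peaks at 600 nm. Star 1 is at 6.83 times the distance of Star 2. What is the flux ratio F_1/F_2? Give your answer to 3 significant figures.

Wien's law: T_1/T_2 = λ_2/λ_1 = 600/1530 = 0.3922.
L_1/L_2 = (R_1/R_2)²(T_1/T_2)⁴ = (0.333)²(0.3922)⁴ = 0.002623.
F_1/F_2 = (L_1/L_2)/(d_1/d_2)² = 0.002623/(6.83)² = 5.622×10^-5.

5.62×10^-5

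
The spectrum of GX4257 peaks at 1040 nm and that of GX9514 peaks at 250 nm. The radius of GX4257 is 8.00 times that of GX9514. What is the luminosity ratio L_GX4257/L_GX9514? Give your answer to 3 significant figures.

0.214

Wien's law gives T ∝ 1/λ_max, so T_GX4257/T_GX9514 = λ_GX9514/λ_GX4257 = 250/1040 = 0.2404.
Then L ∝ R²T⁴ gives L_GX4257/L_GX9514 = (8.00)² × (0.2404)⁴ = 64.00 × 0.003339 = 0.2137.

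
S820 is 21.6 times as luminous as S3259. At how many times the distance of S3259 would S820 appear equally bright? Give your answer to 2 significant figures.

4.6

Equal flux requires L_S820/d_S820² = L_S3259/d_S3259², so d_S820/d_S3259 = √(L_S820/L_S3259)
= √(21.6) = 4.648.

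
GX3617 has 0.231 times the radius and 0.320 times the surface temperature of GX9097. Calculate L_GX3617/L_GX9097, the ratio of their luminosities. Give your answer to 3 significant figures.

From the Stefan–Boltzmann law, L ∝ R²T⁴, so
L_GX3617/L_GX9097 = (R_GX3617/R_GX9097)² (T_GX3617/T_GX9097)⁴ = (0.231)² × (0.320)⁴ = 0.05336 × 0.01049 = 5.595×10^-4.

5.60×10^-4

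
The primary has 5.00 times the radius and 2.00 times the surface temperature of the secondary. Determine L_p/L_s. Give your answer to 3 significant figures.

400

From the Stefan–Boltzmann law, L ∝ R²T⁴, so
L_p/L_s = (R_p/R_s)² (T_p/T_s)⁴ = (5.00)² × (2.00)⁴ = 25.00 × 16.00 = 400.0.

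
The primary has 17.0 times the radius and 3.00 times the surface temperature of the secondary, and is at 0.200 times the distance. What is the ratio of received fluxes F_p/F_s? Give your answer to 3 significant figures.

L_p/L_s = (R_p/R_s)²(T_p/T_s)⁴ = (17.0)² × (3.00)⁴ = 2.341×10^4.
F_p/F_s = (L_p/L_s)/(d_p/d_s)² = 2.341×10^4 / (0.200)² = 5.852×10^5.

5.85×10^5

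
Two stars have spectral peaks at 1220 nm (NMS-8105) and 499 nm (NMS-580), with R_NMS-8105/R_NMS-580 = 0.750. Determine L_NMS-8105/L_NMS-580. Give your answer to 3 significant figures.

Wien's law gives T ∝ 1/λ_max, so T_NMS-8105/T_NMS-580 = λ_NMS-580/λ_NMS-8105 = 499/1220 = 0.4090.
Then L ∝ R²T⁴ gives L_NMS-8105/L_NMS-580 = (0.750)² × (0.4090)⁴ = 0.5625 × 0.02799 = 0.01574.

0.0157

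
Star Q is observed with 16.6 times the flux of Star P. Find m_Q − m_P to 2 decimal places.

m_Q − m_P = −2.5 log₁₀(F_Q/F_P) = −2.5 log₁₀(16.6) = −2.5 × (1.220) = -3.050.

-3.05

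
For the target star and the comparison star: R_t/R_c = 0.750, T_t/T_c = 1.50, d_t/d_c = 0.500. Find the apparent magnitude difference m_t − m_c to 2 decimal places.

L_t/L_c = (0.750)²(1.50)⁴ = 2.848.
F_t/F_c = (L_t/L_c)/(d_t/d_c)² = 2.848/0.2500 = 11.39.
m_t − m_c = −2.5 log₁₀(11.39) = -2.64.

-2.64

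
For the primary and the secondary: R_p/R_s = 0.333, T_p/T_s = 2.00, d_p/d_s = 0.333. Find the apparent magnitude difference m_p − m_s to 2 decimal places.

-3.01

L_p/L_s = (0.333)²(2.00)⁴ = 1.774.
F_p/F_s = (L_p/L_s)/(d_p/d_s)² = 1.774/0.1109 = 16.00.
m_p − m_s = −2.5 log₁₀(16.00) = -3.01.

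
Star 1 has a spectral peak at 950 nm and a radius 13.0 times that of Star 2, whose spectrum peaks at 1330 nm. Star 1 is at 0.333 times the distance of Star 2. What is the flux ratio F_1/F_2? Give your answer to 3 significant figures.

Wien's law: T_1/T_2 = λ_2/λ_1 = 1330/950 = 1.400.
L_1/L_2 = (R_1/R_2)²(T_1/T_2)⁴ = (13.0)²(1.400)⁴ = 649.2.
F_1/F_2 = (L_1/L_2)/(d_1/d_2)² = 649.2/(0.333)² = 5855.

5.85×10^3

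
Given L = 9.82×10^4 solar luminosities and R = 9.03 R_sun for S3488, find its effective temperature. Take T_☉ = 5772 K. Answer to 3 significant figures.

3.40×10^4 K

T/T_☉ = (L/L_☉)^(1/4) / (R/R_☉)^(1/2)
T = 5772 × (9.82×10^4)^(1/4) / √(9.03) = 5772 × 17.70 / 3.005 = 3.400×10^4 K.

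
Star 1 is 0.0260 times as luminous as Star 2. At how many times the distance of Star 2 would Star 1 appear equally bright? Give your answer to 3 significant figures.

Equal flux requires L_1/d_1² = L_2/d_2², so d_1/d_2 = √(L_1/L_2)
= √(0.0260) = 0.1612.

0.161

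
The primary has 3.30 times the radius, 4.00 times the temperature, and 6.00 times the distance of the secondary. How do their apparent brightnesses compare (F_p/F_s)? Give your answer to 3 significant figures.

77.4

L_p/L_s = (R_p/R_s)²(T_p/T_s)⁴ = (3.30)² × (4.00)⁴ = 2788.
F_p/F_s = (L_p/L_s)/(d_p/d_s)² = 2788 / (6.00)² = 77.44.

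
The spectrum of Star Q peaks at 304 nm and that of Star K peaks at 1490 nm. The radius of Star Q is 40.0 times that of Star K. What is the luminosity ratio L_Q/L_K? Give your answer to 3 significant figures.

9.23×10^5

Wien's law gives T ∝ 1/λ_max, so T_Q/T_K = λ_K/λ_Q = 1490/304 = 4.901.
Then L ∝ R²T⁴ gives L_Q/L_K = (40.0)² × (4.901)⁴ = 1600 × 577.1 = 9.234×10^5.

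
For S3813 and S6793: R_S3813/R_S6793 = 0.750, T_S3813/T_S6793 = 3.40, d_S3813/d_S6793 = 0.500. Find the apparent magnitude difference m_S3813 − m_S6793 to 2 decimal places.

-6.20

L_S3813/L_S6793 = (0.750)²(3.40)⁴ = 75.17.
F_S3813/F_S6793 = (L_S3813/L_S6793)/(d_S3813/d_S6793)² = 75.17/0.2500 = 300.7.
m_S3813 − m_S6793 = −2.5 log₁₀(300.7) = -6.20.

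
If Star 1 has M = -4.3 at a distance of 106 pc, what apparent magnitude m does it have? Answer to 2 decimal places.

0.83

m = M + 5 log₁₀(d/10 pc) = -4.3 + 5 log₁₀(106/10)
  = -4.3 + 5 × 1.025 = -4.3 + 5.13 = 0.83.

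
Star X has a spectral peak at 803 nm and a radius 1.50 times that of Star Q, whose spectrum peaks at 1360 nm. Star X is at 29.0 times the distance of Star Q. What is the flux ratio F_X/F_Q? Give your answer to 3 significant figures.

Wien's law: T_X/T_Q = λ_Q/λ_X = 1360/803 = 1.694.
L_X/L_Q = (R_X/R_Q)²(T_X/T_Q)⁴ = (1.50)²(1.694)⁴ = 18.51.
F_X/F_Q = (L_X/L_Q)/(d_X/d_Q)² = 18.51/(29.0)² = 0.02201.

0.0220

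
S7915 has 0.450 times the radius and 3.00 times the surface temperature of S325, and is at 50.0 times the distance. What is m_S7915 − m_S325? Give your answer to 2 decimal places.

L_S7915/L_S325 = (0.450)²(3.00)⁴ = 16.40.
F_S7915/F_S325 = (L_S7915/L_S325)/(d_S7915/d_S325)² = 16.40/2500 = 0.006561.
m_S7915 − m_S325 = −2.5 log₁₀(0.006561) = 5.46.

5.46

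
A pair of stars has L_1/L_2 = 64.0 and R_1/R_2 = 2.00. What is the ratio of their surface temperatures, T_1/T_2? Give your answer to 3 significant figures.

L ∝ R²T⁴ gives T ∝ (L/R²)^(1/4), so
T_1/T_2 = (64.0 / 2.00²)^(1/4) = (16.00)^(1/4) = 2.000.

2.00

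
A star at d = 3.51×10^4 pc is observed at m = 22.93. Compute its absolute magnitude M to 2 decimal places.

5.20

M = m − 5 log₁₀(d/10 pc) = 22.93 − 5 log₁₀(3.51×10^4/10)
  = 22.93 − 5 × 3.545 = 22.93 − 17.73 = 5.20.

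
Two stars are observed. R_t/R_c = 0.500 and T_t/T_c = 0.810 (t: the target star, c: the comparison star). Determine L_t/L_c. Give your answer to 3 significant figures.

0.108

From the Stefan–Boltzmann law, L ∝ R²T⁴, so
L_t/L_c = (R_t/R_c)² (T_t/T_c)⁴ = (0.500)² × (0.810)⁴ = 0.2500 × 0.4305 = 0.1076.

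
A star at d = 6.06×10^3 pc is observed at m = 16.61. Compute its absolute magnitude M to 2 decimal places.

2.70

M = m − 5 log₁₀(d/10 pc) = 16.61 − 5 log₁₀(6.06×10^3/10)
  = 16.61 − 5 × 2.782 = 16.61 − 13.91 = 2.70.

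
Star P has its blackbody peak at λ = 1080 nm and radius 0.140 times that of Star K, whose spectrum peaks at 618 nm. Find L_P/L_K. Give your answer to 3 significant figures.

0.00210

Wien's law gives T ∝ 1/λ_max, so T_P/T_K = λ_K/λ_P = 618/1080 = 0.5722.
Then L ∝ R²T⁴ gives L_P/L_K = (0.140)² × (0.5722)⁴ = 0.01960 × 0.1072 = 0.002101.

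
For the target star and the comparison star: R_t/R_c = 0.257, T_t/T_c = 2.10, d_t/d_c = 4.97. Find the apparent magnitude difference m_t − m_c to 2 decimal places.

L_t/L_c = (0.257)²(2.10)⁴ = 1.285.
F_t/F_c = (L_t/L_c)/(d_t/d_c)² = 1.285/24.70 = 0.05200.
m_t − m_c = −2.5 log₁₀(0.05200) = 3.21.

3.21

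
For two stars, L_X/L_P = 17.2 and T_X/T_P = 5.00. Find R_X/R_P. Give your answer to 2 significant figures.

L ∝ R²T⁴ gives R ∝ √L / T², so
R_X/R_P = √(17.2) / (5.00)² = 4.147 / 25.00 = 0.1659.

0.17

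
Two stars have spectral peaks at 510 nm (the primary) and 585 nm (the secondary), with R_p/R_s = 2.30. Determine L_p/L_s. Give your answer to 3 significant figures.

9.16

Wien's law gives T ∝ 1/λ_max, so T_p/T_s = λ_s/λ_p = 585/510 = 1.147.
Then L ∝ R²T⁴ gives L_p/L_s = (2.30)² × (1.147)⁴ = 5.290 × 1.731 = 9.158.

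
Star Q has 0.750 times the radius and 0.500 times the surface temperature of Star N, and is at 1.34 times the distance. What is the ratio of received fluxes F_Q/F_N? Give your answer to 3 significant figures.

0.0196

L_Q/L_N = (R_Q/R_N)²(T_Q/T_N)⁴ = (0.750)² × (0.500)⁴ = 0.03516.
F_Q/F_N = (L_Q/L_N)/(d_Q/d_N)² = 0.03516 / (1.34)² = 0.01958.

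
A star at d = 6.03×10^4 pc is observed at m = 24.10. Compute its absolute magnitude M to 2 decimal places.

5.20

M = m − 5 log₁₀(d/10 pc) = 24.10 − 5 log₁₀(6.03×10^4/10)
  = 24.10 − 5 × 3.780 = 24.10 − 18.90 = 5.20.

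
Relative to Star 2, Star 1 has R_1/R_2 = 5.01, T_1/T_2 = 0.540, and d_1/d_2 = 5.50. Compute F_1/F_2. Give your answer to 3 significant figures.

L_1/L_2 = (R_1/R_2)²(T_1/T_2)⁴ = (5.01)² × (0.540)⁴ = 2.134.
F_1/F_2 = (L_1/L_2)/(d_1/d_2)² = 2.134 / (5.50)² = 0.07055.

0.0706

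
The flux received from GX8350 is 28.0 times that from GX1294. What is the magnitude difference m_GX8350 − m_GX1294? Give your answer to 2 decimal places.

m_GX8350 − m_GX1294 = −2.5 log₁₀(F_GX8350/F_GX1294) = −2.5 log₁₀(28.0) = −2.5 × (1.447) = -3.618.

-3.62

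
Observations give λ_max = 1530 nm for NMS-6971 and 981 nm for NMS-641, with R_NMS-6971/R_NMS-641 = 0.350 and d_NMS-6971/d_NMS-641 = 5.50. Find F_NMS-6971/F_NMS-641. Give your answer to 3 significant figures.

6.84×10^-4

Wien's law: T_NMS-6971/T_NMS-641 = λ_NMS-641/λ_NMS-6971 = 981/1530 = 0.6412.
L_NMS-6971/L_NMS-641 = (R_NMS-6971/R_NMS-641)²(T_NMS-6971/T_NMS-641)⁴ = (0.350)²(0.6412)⁴ = 0.02070.
F_NMS-6971/F_NMS-641 = (L_NMS-6971/L_NMS-641)/(d_NMS-6971/d_NMS-641)² = 0.02070/(5.50)² = 6.844×10^-4.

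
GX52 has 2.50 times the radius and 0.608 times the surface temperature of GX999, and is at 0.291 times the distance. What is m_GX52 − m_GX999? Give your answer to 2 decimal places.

-2.51

L_GX52/L_GX999 = (2.50)²(0.608)⁴ = 0.8541.
F_GX52/F_GX999 = (L_GX52/L_GX999)/(d_GX52/d_GX999)² = 0.8541/0.08468 = 10.09.
m_GX52 − m_GX999 = −2.5 log₁₀(10.09) = -2.51.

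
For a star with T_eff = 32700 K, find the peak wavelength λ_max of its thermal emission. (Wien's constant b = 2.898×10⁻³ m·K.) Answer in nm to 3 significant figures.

λ_max = b/T = 2.898×10⁻³ / 32700 = 8.86×10^-8 m = 88.62 nm.

88.6 nm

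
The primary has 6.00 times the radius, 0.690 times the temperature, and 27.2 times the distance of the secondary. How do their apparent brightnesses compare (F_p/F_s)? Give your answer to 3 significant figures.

0.0110

L_p/L_s = (R_p/R_s)²(T_p/T_s)⁴ = (6.00)² × (0.690)⁴ = 8.160.
F_p/F_s = (L_p/L_s)/(d_p/d_s)² = 8.160 / (27.2)² = 0.01103.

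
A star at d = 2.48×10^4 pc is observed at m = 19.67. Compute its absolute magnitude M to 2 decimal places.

2.70

M = m − 5 log₁₀(d/10 pc) = 19.67 − 5 log₁₀(2.48×10^4/10)
  = 19.67 − 5 × 3.394 = 19.67 − 16.97 = 2.70.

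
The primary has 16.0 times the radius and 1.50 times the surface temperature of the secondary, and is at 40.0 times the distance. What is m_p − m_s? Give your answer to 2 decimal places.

L_p/L_s = (16.0)²(1.50)⁴ = 1296.
F_p/F_s = (L_p/L_s)/(d_p/d_s)² = 1296/1600 = 0.8100.
m_p − m_s = −2.5 log₁₀(0.8100) = 0.23.

0.23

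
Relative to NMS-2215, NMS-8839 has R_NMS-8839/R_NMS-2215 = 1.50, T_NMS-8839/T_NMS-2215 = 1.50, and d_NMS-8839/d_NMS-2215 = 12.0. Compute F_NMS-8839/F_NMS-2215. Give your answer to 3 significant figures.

L_NMS-8839/L_NMS-2215 = (R_NMS-8839/R_NMS-2215)²(T_NMS-8839/T_NMS-2215)⁴ = (1.50)² × (1.50)⁴ = 11.39.
F_NMS-8839/F_NMS-2215 = (L_NMS-8839/L_NMS-2215)/(d_NMS-8839/d_NMS-2215)² = 11.39 / (12.0)² = 0.07910.

0.0791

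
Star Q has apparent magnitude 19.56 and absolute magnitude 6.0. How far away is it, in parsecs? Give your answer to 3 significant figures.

5.15×10^3 pc

m − M = 5 log₁₀(d/10 pc)
19.56 − (6.0) = 13.56 = 5 log₁₀(d/10)
d = 10 × 10^(13.56/5) = 10 × 10^2.712 = 5152 pc.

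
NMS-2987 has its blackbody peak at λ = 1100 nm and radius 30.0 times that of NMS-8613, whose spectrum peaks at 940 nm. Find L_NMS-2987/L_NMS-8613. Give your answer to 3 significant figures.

480

Wien's law gives T ∝ 1/λ_max, so T_NMS-2987/T_NMS-8613 = λ_NMS-8613/λ_NMS-2987 = 940/1100 = 0.8545.
Then L ∝ R²T⁴ gives L_NMS-2987/L_NMS-8613 = (30.0)² × (0.8545)⁴ = 900.0 × 0.5333 = 479.9.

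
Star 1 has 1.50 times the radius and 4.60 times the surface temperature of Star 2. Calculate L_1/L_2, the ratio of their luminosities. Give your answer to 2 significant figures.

1.0×10^3

From the Stefan–Boltzmann law, L ∝ R²T⁴, so
L_1/L_2 = (R_1/R_2)² (T_1/T_2)⁴ = (1.50)² × (4.60)⁴ = 2.250 × 447.7 = 1007.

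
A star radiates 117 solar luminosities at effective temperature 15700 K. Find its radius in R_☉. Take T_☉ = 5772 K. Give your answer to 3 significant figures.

R/R_☉ = √(L/L_☉) / (T/T_☉)² = √(117) / (2.720)²
       = 10.82 / 7.399 = 1.462.

1.46 R_☉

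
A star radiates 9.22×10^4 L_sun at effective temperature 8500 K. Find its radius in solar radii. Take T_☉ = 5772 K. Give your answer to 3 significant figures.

140 solar radii

R/R_☉ = √(L/L_☉) / (T/T_☉)² = √(9.22×10^4) / (1.473)²
       = 303.6 / 2.169 = 140.0.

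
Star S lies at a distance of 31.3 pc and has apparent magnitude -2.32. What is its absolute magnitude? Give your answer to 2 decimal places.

M = m − 5 log₁₀(d/10 pc) = -2.32 − 5 log₁₀(31.3/10)
  = -2.32 − 5 × 0.496 = -2.32 − 2.48 = -4.80.

-4.80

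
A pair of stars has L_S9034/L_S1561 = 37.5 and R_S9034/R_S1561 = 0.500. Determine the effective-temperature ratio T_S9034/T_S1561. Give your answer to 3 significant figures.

3.50

L ∝ R²T⁴ gives T ∝ (L/R²)^(1/4), so
T_S9034/T_S1561 = (37.5 / 0.500²)^(1/4) = (150.0)^(1/4) = 3.500.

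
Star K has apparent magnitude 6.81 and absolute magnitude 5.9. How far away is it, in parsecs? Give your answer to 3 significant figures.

m − M = 5 log₁₀(d/10 pc)
6.81 − (5.9) = 0.91 = 5 log₁₀(d/10)
d = 10 × 10^(0.91/5) = 10 × 10^0.182 = 15.21 pc.

15.2 pc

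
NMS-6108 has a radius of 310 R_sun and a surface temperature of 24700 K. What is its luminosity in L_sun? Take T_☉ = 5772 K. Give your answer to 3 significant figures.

3.22×10^7 L_sun

L/L_☉ = (R/R_☉)² (T/T_☉)⁴ = (310)² × (24700/5772)⁴
       = 9.610×10^4 × (4.279)⁴ = 9.610×10^4 × 335.3 = 3.223×10^7.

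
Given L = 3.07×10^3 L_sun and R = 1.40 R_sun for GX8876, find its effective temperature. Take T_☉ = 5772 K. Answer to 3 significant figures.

3.63×10^4 K

T/T_☉ = (L/L_☉)^(1/4) / (R/R_☉)^(1/2)
T = 5772 × (3.07×10^3)^(1/4) / √(1.40) = 5772 × 7.444 / 1.183 = 3.631×10^4 K.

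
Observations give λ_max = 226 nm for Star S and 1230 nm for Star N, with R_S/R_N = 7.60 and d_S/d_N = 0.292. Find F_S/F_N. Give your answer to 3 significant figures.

5.94×10^5

Wien's law: T_S/T_N = λ_N/λ_S = 1230/226 = 5.442.
L_S/L_N = (R_S/R_N)²(T_S/T_N)⁴ = (7.60)²(5.442)⁴ = 5.068×10^4.
F_S/F_N = (L_S/L_N)/(d_S/d_N)² = 5.068×10^4/(0.292)² = 5.944×10^5.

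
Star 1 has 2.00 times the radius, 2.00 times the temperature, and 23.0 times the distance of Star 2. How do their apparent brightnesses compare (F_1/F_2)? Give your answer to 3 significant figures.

0.121

L_1/L_2 = (R_1/R_2)²(T_1/T_2)⁴ = (2.00)² × (2.00)⁴ = 64.00.
F_1/F_2 = (L_1/L_2)/(d_1/d_2)² = 64.00 / (23.0)² = 0.1210.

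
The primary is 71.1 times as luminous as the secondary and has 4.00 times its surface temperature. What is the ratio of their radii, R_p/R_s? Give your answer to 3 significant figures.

0.527

L ∝ R²T⁴ gives R ∝ √L / T², so
R_p/R_s = √(71.1) / (4.00)² = 8.432 / 16.00 = 0.5270.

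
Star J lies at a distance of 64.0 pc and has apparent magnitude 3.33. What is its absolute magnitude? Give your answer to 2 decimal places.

-0.70

M = m − 5 log₁₀(d/10 pc) = 3.33 − 5 log₁₀(64.0/10)
  = 3.33 − 5 × 0.806 = 3.33 − 4.03 = -0.70.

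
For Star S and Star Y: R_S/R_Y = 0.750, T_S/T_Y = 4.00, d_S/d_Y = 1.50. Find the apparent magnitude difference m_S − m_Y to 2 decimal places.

-4.52

L_S/L_Y = (0.750)²(4.00)⁴ = 144.0.
F_S/F_Y = (L_S/L_Y)/(d_S/d_Y)² = 144.0/2.250 = 64.00.
m_S − m_Y = −2.5 log₁₀(64.00) = -4.52.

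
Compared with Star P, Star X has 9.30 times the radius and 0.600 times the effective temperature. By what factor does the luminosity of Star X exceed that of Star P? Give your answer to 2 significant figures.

11

From the Stefan–Boltzmann law, L ∝ R²T⁴, so
L_X/L_P = (R_X/R_P)² (T_X/T_P)⁴ = (9.30)² × (0.600)⁴ = 86.49 × 0.1296 = 11.21.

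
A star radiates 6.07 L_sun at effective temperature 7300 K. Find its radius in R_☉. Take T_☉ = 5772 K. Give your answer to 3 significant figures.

R/R_☉ = √(L/L_☉) / (T/T_☉)² = √(6.07) / (1.265)²
       = 2.464 / 1.600 = 1.540.

1.54 R_☉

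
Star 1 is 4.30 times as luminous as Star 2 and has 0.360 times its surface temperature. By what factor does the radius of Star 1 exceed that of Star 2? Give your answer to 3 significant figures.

16.0

L ∝ R²T⁴ gives R ∝ √L / T², so
R_1/R_2 = √(4.30) / (0.360)² = 2.074 / 0.1296 = 16.00.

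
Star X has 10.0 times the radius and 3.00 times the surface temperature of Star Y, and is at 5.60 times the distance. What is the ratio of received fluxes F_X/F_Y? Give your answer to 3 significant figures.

258

L_X/L_Y = (R_X/R_Y)²(T_X/T_Y)⁴ = (10.0)² × (3.00)⁴ = 8100.
F_X/F_Y = (L_X/L_Y)/(d_X/d_Y)² = 8100 / (5.60)² = 258.3.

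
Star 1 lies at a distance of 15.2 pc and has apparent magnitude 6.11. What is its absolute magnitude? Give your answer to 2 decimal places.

5.20

M = m − 5 log₁₀(d/10 pc) = 6.11 − 5 log₁₀(15.2/10)
  = 6.11 − 5 × 0.182 = 6.11 − 0.91 = 5.20.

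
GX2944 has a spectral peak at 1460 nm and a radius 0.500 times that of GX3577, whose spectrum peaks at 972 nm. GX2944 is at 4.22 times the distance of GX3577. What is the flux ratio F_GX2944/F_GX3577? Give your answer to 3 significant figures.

Wien's law: T_GX2944/T_GX3577 = λ_GX3577/λ_GX2944 = 972/1460 = 0.6658.
L_GX2944/L_GX3577 = (R_GX2944/R_GX3577)²(T_GX2944/T_GX3577)⁴ = (0.500)²(0.6658)⁴ = 0.04911.
F_GX2944/F_GX3577 = (L_GX2944/L_GX3577)/(d_GX2944/d_GX3577)² = 0.04911/(4.22)² = 0.002758.

0.00276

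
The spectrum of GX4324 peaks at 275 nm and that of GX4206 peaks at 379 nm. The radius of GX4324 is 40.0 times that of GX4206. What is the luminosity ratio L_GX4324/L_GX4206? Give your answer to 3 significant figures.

Wien's law gives T ∝ 1/λ_max, so T_GX4324/T_GX4206 = λ_GX4206/λ_GX4324 = 379/275 = 1.378.
Then L ∝ R²T⁴ gives L_GX4324/L_GX4206 = (40.0)² × (1.378)⁴ = 1600 × 3.608 = 5772.

5.77×10^3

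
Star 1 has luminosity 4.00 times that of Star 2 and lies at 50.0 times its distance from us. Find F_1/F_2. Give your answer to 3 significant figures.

0.00160

F = L/(4πd²), so F_1/F_2 = (L_1/L_2) / (d_1/d_2)²
= 4.00 / (50.0)² = 4.00 / 2500 = 0.001600.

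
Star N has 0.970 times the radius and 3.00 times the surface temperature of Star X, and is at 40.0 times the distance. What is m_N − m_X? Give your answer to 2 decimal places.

3.31

L_N/L_X = (0.970)²(3.00)⁴ = 76.21.
F_N/F_X = (L_N/L_X)/(d_N/d_X)² = 76.21/1600 = 0.04763.
m_N − m_X = −2.5 log₁₀(0.04763) = 3.31.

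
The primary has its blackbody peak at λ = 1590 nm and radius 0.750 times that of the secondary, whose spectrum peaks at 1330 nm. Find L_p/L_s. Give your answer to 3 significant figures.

Wien's law gives T ∝ 1/λ_max, so T_p/T_s = λ_s/λ_p = 1330/1590 = 0.8365.
Then L ∝ R²T⁴ gives L_p/L_s = (0.750)² × (0.8365)⁴ = 0.5625 × 0.4896 = 0.2754.

0.275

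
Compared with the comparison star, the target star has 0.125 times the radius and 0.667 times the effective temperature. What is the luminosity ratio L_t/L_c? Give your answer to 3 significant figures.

From the Stefan–Boltzmann law, L ∝ R²T⁴, so
L_t/L_c = (R_t/R_c)² (T_t/T_c)⁴ = (0.125)² × (0.667)⁴ = 0.01562 × 0.1979 = 0.003093.

0.00309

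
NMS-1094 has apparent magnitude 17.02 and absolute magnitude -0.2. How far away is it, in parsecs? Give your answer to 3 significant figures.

2.78×10^4 pc

m − M = 5 log₁₀(d/10 pc)
17.02 − (-0.2) = 17.22 = 5 log₁₀(d/10)
d = 10 × 10^(17.22/5) = 10 × 10^3.444 = 2.780×10^4 pc.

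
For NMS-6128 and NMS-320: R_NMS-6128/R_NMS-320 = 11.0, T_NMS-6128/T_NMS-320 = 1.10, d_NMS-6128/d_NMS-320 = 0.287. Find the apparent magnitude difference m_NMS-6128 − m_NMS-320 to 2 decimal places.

-8.33

L_NMS-6128/L_NMS-320 = (11.0)²(1.10)⁴ = 177.2.
F_NMS-6128/F_NMS-320 = (L_NMS-6128/L_NMS-320)/(d_NMS-6128/d_NMS-320)² = 177.2/0.08237 = 2151.
m_NMS-6128 − m_NMS-320 = −2.5 log₁₀(2151) = -8.33.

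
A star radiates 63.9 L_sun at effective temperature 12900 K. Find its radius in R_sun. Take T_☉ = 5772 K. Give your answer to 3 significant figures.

1.60 R_sun

R/R_☉ = √(L/L_☉) / (T/T_☉)² = √(63.9) / (2.235)²
       = 7.994 / 4.995 = 1.600.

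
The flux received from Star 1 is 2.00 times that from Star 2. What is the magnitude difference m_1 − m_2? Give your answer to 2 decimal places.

-0.75

m_1 − m_2 = −2.5 log₁₀(F_1/F_2) = −2.5 log₁₀(2.00) = −2.5 × (0.301) = -0.753.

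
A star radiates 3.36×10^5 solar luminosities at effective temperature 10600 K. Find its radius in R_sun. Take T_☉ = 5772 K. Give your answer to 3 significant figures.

R/R_☉ = √(L/L_☉) / (T/T_☉)² = √(3.36×10^5) / (1.836)²
       = 579.7 / 3.373 = 171.9.

172 R_sun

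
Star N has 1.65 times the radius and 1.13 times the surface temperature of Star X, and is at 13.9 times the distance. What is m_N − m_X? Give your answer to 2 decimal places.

4.10

L_N/L_X = (1.65)²(1.13)⁴ = 4.439.
F_N/F_X = (L_N/L_X)/(d_N/d_X)² = 4.439/193.2 = 0.02297.
m_N − m_X = −2.5 log₁₀(0.02297) = 4.10.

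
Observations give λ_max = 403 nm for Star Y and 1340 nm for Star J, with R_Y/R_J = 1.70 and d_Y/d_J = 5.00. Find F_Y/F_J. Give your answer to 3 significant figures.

Wien's law: T_Y/T_J = λ_J/λ_Y = 1340/403 = 3.325.
L_Y/L_J = (R_Y/R_J)²(T_Y/T_J)⁴ = (1.70)²(3.325)⁴ = 353.3.
F_Y/F_J = (L_Y/L_J)/(d_Y/d_J)² = 353.3/(5.00)² = 14.13.

14.1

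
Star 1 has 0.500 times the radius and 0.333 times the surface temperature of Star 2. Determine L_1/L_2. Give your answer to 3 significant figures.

From the Stefan–Boltzmann law, L ∝ R²T⁴, so
L_1/L_2 = (R_1/R_2)² (T_1/T_2)⁴ = (0.500)² × (0.333)⁴ = 0.2500 × 0.01230 = 0.003074.

0.00307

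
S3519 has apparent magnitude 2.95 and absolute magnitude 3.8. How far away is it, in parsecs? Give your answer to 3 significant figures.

6.76 pc

m − M = 5 log₁₀(d/10 pc)
2.95 − (3.8) = -0.85 = 5 log₁₀(d/10)
d = 10 × 10^(-0.85/5) = 10 × 10^-0.170 = 6.761 pc.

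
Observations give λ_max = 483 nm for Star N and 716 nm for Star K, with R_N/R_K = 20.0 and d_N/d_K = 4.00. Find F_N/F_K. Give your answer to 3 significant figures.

121

Wien's law: T_N/T_K = λ_K/λ_N = 716/483 = 1.482.
L_N/L_K = (R_N/R_K)²(T_N/T_K)⁴ = (20.0)²(1.482)⁴ = 1932.
F_N/F_K = (L_N/L_K)/(d_N/d_K)² = 1932/(4.00)² = 120.7.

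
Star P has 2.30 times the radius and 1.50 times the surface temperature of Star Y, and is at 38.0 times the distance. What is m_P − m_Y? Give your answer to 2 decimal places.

L_P/L_Y = (2.30)²(1.50)⁴ = 26.78.
F_P/F_Y = (L_P/L_Y)/(d_P/d_Y)² = 26.78/1444 = 0.01855.
m_P − m_Y = −2.5 log₁₀(0.01855) = 4.33.

4.33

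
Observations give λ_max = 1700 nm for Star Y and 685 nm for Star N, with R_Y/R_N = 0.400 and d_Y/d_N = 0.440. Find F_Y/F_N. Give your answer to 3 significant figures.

0.0218

Wien's law: T_Y/T_N = λ_N/λ_Y = 685/1700 = 0.4029.
L_Y/L_N = (R_Y/R_N)²(T_Y/T_N)⁴ = (0.400)²(0.4029)⁴ = 0.004218.
F_Y/F_N = (L_Y/L_N)/(d_Y/d_N)² = 0.004218/(0.440)² = 0.02179.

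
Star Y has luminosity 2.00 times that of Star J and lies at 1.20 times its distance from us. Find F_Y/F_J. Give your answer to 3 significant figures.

1.39

F = L/(4πd²), so F_Y/F_J = (L_Y/L_J) / (d_Y/d_J)²
= 2.00 / (1.20)² = 2.00 / 1.440 = 1.389.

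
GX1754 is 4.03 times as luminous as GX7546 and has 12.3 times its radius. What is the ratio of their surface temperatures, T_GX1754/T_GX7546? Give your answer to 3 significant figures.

L ∝ R²T⁴ gives T ∝ (L/R²)^(1/4), so
T_GX1754/T_GX7546 = (4.03 / 12.3²)^(1/4) = (0.02664)^(1/4) = 0.4040.

0.404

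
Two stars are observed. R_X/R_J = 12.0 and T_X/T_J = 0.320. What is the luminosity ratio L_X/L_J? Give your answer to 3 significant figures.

From the Stefan–Boltzmann law, L ∝ R²T⁴, so
L_X/L_J = (R_X/R_J)² (T_X/T_J)⁴ = (12.0)² × (0.320)⁴ = 144.0 × 0.01049 = 1.510.

1.51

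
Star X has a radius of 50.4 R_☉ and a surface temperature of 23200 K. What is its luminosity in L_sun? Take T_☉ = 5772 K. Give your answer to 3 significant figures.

6.63×10^5 L_sun

L/L_☉ = (R/R_☉)² (T/T_☉)⁴ = (50.4)² × (23200/5772)⁴
       = 2540 × (4.019)⁴ = 2540 × 261.0 = 6.630×10^5.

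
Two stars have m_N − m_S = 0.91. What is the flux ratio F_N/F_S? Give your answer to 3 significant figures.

0.433

F_N/F_S = 10^(−(m_N − m_S)/2.5) = 10^(-0.91/2.5) = 10^-0.364 = 0.4325.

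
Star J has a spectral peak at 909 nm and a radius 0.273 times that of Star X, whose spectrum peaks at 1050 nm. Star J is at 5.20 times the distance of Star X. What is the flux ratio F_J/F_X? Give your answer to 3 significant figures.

Wien's law: T_J/T_X = λ_X/λ_J = 1050/909 = 1.155.
L_J/L_X = (R_J/R_X)²(T_J/T_X)⁴ = (0.273)²(1.155)⁴ = 0.1327.
F_J/F_X = (L_J/L_X)/(d_J/d_X)² = 0.1327/(5.20)² = 0.004907.

0.00491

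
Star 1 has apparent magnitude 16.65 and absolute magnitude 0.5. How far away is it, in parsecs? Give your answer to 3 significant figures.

1.70×10^4 pc

m − M = 5 log₁₀(d/10 pc)
16.65 − (0.5) = 16.15 = 5 log₁₀(d/10)
d = 10 × 10^(16.15/5) = 10 × 10^3.230 = 1.698×10^4 pc.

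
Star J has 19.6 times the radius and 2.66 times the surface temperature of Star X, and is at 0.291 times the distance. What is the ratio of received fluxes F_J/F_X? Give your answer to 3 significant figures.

2.27×10^5

L_J/L_X = (R_J/R_X)²(T_J/T_X)⁴ = (19.6)² × (2.66)⁴ = 1.923×10^4.
F_J/F_X = (L_J/L_X)/(d_J/d_X)² = 1.923×10^4 / (0.291)² = 2.271×10^5.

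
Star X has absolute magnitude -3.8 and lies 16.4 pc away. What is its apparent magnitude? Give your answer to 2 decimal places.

m = M + 5 log₁₀(d/10 pc) = -3.8 + 5 log₁₀(16.4/10)
  = -3.8 + 5 × 0.215 = -3.8 + 1.07 = -2.73.

-2.73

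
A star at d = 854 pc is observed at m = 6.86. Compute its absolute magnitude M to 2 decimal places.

-2.80

M = m − 5 log₁₀(d/10 pc) = 6.86 − 5 log₁₀(854/10)
  = 6.86 − 5 × 1.931 = 6.86 − 9.66 = -2.80.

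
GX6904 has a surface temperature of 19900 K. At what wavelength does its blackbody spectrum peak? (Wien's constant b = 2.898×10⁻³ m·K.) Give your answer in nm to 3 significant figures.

λ_max = b/T = 2.898×10⁻³ / 19900 = 1.46×10^-7 m = 145.6 nm.

146 nm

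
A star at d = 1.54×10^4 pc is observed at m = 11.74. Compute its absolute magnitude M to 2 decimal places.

M = m − 5 log₁₀(d/10 pc) = 11.74 − 5 log₁₀(1.54×10^4/10)
  = 11.74 − 5 × 3.188 = 11.74 − 15.94 = -4.20.

-4.20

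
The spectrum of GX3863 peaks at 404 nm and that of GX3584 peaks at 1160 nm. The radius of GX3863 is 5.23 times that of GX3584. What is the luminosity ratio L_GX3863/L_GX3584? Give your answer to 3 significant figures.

Wien's law gives T ∝ 1/λ_max, so T_GX3863/T_GX3584 = λ_GX3584/λ_GX3863 = 1160/404 = 2.871.
Then L ∝ R²T⁴ gives L_GX3863/L_GX3584 = (5.23)² × (2.871)⁴ = 27.35 × 67.97 = 1859.

1.86×10^3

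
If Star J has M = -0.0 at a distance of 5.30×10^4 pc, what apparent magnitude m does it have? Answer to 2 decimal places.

18.62

m = M + 5 log₁₀(d/10 pc) = -0.0 + 5 log₁₀(5.30×10^4/10)
  = -0.0 + 5 × 3.724 = -0.0 + 18.62 = 18.62.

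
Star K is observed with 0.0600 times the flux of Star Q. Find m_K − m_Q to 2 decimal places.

m_K − m_Q = −2.5 log₁₀(F_K/F_Q) = −2.5 log₁₀(0.0600) = −2.5 × (-1.222) = 3.055.

3.05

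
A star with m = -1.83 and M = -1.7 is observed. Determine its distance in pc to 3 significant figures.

m − M = 5 log₁₀(d/10 pc)
-1.83 − (-1.7) = -0.13 = 5 log₁₀(d/10)
d = 10 × 10^(-0.13/5) = 10 × 10^-0.026 = 9.419 pc.

9.42 pc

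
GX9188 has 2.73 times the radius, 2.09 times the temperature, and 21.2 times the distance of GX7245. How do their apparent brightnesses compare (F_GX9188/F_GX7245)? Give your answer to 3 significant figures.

0.316

L_GX9188/L_GX7245 = (R_GX9188/R_GX7245)²(T_GX9188/T_GX7245)⁴ = (2.73)² × (2.09)⁴ = 142.2.
F_GX9188/F_GX7245 = (L_GX9188/L_GX7245)/(d_GX9188/d_GX7245)² = 142.2 / (21.2)² = 0.3164.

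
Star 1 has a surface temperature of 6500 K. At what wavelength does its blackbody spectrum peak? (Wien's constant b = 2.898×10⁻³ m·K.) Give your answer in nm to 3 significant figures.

446 nm

λ_max = b/T = 2.898×10⁻³ / 6500 = 4.46×10^-7 m = 445.8 nm.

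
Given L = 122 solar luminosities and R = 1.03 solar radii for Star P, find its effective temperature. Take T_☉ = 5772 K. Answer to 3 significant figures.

1.89×10^4 K

T/T_☉ = (L/L_☉)^(1/4) / (R/R_☉)^(1/2)
T = 5772 × (122)^(1/4) / √(1.03) = 5772 × 3.323 / 1.015 = 1.890×10^4 K.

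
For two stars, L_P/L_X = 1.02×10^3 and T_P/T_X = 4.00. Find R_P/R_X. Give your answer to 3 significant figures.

2.00

L ∝ R²T⁴ gives R ∝ √L / T², so
R_P/R_X = √(1.02×10^3) / (4.00)² = 31.94 / 16.00 = 1.996.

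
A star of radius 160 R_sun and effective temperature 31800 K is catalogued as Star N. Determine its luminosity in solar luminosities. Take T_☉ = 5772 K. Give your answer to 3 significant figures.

L/L_☉ = (R/R_☉)² (T/T_☉)⁴ = (160)² × (31800/5772)⁴
       = 2.560×10^4 × (5.509)⁴ = 2.560×10^4 × 921.3 = 2.359×10^7.

2.36×10^7 solar luminosities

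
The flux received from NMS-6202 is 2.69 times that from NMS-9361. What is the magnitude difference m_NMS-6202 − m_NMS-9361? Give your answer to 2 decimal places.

m_NMS-6202 − m_NMS-9361 = −2.5 log₁₀(F_NMS-6202/F_NMS-9361) = −2.5 log₁₀(2.69) = −2.5 × (0.430) = -1.074.

-1.07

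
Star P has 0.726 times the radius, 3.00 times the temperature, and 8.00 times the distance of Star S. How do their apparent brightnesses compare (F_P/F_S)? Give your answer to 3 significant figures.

L_P/L_S = (R_P/R_S)²(T_P/T_S)⁴ = (0.726)² × (3.00)⁴ = 42.69.
F_P/F_S = (L_P/L_S)/(d_P/d_S)² = 42.69 / (8.00)² = 0.6671.

0.667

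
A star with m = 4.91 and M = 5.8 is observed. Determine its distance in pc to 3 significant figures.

m − M = 5 log₁₀(d/10 pc)
4.91 − (5.8) = -0.89 = 5 log₁₀(d/10)
d = 10 × 10^(-0.89/5) = 10 × 10^-0.178 = 6.637 pc.

6.64 pc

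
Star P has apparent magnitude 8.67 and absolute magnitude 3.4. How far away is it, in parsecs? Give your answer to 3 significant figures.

113 pc

m − M = 5 log₁₀(d/10 pc)
8.67 − (3.4) = 5.27 = 5 log₁₀(d/10)
d = 10 × 10^(5.27/5) = 10 × 10^1.054 = 113.2 pc.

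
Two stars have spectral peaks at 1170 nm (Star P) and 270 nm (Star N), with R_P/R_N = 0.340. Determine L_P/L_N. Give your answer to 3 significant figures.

3.28×10^-4

Wien's law gives T ∝ 1/λ_max, so T_P/T_N = λ_N/λ_P = 270/1170 = 0.2308.
Then L ∝ R²T⁴ gives L_P/L_N = (0.340)² × (0.2308)⁴ = 0.1156 × 0.002836 = 3.278×10^-4.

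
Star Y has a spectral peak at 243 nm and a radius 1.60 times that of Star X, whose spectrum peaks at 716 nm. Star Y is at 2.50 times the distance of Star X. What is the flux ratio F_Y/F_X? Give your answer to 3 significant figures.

Wien's law: T_Y/T_X = λ_X/λ_Y = 716/243 = 2.947.
L_Y/L_X = (R_Y/R_X)²(T_Y/T_X)⁴ = (1.60)²(2.947)⁴ = 193.0.
F_Y/F_X = (L_Y/L_X)/(d_Y/d_X)² = 193.0/(2.50)² = 30.87.

30.9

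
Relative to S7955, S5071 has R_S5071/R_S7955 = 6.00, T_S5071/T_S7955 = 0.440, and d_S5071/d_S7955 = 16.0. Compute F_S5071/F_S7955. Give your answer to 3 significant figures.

0.00527

L_S5071/L_S7955 = (R_S5071/R_S7955)²(T_S5071/T_S7955)⁴ = (6.00)² × (0.440)⁴ = 1.349.
F_S5071/F_S7955 = (L_S5071/L_S7955)/(d_S5071/d_S7955)² = 1.349 / (16.0)² = 0.005271.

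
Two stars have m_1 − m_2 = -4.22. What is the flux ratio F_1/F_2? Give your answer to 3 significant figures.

F_1/F_2 = 10^(−(m_1 − m_2)/2.5) = 10^(4.22/2.5) = 10^1.688 = 48.75.

48.8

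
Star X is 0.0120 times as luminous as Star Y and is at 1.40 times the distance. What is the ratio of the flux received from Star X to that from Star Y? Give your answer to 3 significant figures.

0.00612

F = L/(4πd²), so F_X/F_Y = (L_X/L_Y) / (d_X/d_Y)²
= 0.0120 / (1.40)² = 0.0120 / 1.960 = 0.006122.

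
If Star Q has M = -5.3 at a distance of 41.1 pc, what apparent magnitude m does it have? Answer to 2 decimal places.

-2.23

m = M + 5 log₁₀(d/10 pc) = -5.3 + 5 log₁₀(41.1/10)
  = -5.3 + 5 × 0.614 = -5.3 + 3.07 = -2.23.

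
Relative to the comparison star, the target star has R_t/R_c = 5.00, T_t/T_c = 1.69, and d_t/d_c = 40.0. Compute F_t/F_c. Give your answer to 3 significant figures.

L_t/L_c = (R_t/R_c)²(T_t/T_c)⁴ = (5.00)² × (1.69)⁴ = 203.9.
F_t/F_c = (L_t/L_c)/(d_t/d_c)² = 203.9 / (40.0)² = 0.1275.

0.127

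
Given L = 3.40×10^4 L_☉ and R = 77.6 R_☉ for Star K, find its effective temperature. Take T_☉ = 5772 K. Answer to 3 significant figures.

8.90×10^3 K

T/T_☉ = (L/L_☉)^(1/4) / (R/R_☉)^(1/2)
T = 5772 × (3.40×10^4)^(1/4) / √(77.6) = 5772 × 13.58 / 8.809 = 8897 K.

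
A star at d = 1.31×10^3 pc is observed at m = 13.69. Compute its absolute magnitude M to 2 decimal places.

M = m − 5 log₁₀(d/10 pc) = 13.69 − 5 log₁₀(1.31×10^3/10)
  = 13.69 − 5 × 2.117 = 13.69 − 10.59 = 3.10.

3.10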